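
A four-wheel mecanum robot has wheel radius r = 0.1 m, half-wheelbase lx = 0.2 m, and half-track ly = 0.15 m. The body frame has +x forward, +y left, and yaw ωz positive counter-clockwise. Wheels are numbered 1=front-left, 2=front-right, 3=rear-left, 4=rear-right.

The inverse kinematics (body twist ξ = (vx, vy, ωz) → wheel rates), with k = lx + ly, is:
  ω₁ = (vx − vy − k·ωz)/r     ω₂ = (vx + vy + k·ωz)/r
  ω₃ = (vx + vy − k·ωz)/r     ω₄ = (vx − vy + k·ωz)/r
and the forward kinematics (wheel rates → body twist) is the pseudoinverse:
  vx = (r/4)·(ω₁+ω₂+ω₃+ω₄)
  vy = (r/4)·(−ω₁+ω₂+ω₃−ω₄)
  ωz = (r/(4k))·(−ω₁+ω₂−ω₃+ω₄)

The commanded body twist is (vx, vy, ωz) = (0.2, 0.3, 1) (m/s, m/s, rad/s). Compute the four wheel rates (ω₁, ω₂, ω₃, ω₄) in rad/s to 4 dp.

(-4.5000, 8.5000, 1.5000, 2.5000)

k = lx + ly = 0.2 + 0.15 = 0.3500;  k·ωz = 0.3500·1 = 0.3500
ω₁ (FL) = (vx − vy − k·ωz)/r = -0.4500/0.1 = -4.5000
ω₂ (FR) = (vx + vy + k·ωz)/r = 0.8500/0.1 = 8.5000
ω₃ (RL) = (vx + vy − k·ωz)/r = 0.1500/0.1 = 1.5000
ω₄ (RR) = (vx − vy + k·ωz)/r = 0.2500/0.1 = 2.5000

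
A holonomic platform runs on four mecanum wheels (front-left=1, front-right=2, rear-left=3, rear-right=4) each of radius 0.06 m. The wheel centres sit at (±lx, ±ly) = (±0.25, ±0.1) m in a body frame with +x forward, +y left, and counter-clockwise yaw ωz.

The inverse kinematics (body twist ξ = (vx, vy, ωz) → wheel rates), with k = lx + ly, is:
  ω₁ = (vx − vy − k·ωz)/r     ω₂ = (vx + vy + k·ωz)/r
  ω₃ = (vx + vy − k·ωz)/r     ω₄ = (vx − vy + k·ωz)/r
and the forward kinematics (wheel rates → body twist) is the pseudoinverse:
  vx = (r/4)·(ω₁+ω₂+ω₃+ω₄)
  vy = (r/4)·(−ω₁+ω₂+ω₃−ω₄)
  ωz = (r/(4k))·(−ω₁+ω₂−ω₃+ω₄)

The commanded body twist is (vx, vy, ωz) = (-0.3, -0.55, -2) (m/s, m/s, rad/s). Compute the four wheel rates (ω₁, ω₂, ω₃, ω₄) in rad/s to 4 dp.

k = lx + ly = 0.25 + 0.1 = 0.3500;  k·ωz = 0.3500·-2 = -0.7000
ω₁ (FL) = (vx − vy − k·ωz)/r = 0.9500/0.06 = 15.8333
ω₂ (FR) = (vx + vy + k·ωz)/r = -1.5500/0.06 = -25.8333
ω₃ (RL) = (vx + vy − k·ωz)/r = -0.1500/0.06 = -2.5000
ω₄ (RR) = (vx − vy + k·ωz)/r = -0.4500/0.06 = -7.5000

(15.8333, -25.8333, -2.5000, -7.5000)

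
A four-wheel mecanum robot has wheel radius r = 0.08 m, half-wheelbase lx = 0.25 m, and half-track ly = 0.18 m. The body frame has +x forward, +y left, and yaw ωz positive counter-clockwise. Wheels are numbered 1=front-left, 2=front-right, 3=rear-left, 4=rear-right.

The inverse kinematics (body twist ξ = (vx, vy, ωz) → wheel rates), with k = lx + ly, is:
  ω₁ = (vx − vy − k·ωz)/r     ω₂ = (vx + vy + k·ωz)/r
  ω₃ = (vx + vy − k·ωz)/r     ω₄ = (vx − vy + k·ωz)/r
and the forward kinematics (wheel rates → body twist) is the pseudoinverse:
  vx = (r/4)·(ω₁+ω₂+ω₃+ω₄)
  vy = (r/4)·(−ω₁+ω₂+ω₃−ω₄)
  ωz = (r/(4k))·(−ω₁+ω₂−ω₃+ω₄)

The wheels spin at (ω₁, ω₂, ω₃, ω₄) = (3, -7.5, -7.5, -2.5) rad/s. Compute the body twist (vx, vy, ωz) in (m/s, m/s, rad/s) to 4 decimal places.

k = lx + ly = 0.25 + 0.18 = 0.4300
ω₁+ω₂+ω₃+ω₄ = -14.5000  →  vx = (0.08/4)·-14.5000 = -0.2900
−ω₁+ω₂+ω₃−ω₄ = -15.5000  →  vy = (0.08/4)·-15.5000 = -0.3100
−ω₁+ω₂−ω₃+ω₄ = -5.5000  →  ωz = (0.08/1.7200)·-5.5000 = -0.2558

(-0.2900, -0.3100, -0.2558)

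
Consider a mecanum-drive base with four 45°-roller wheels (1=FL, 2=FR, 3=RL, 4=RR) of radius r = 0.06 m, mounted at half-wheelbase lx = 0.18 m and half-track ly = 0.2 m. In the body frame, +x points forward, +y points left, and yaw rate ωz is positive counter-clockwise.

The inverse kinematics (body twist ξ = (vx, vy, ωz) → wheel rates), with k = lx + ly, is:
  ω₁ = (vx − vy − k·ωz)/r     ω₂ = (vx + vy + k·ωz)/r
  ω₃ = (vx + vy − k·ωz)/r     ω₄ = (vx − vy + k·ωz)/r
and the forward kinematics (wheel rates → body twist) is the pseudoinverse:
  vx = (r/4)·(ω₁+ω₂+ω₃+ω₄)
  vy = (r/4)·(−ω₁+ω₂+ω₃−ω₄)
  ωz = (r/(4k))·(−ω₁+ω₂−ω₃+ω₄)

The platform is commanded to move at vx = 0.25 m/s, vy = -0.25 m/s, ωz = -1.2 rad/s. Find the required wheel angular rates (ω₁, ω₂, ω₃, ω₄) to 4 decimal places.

(15.9333, -7.6000, 7.6000, 0.7333)

k = lx + ly = 0.18 + 0.2 = 0.3800;  k·ωz = 0.3800·-1.2 = -0.4560
ω₁ (FL) = (vx − vy − k·ωz)/r = 0.9560/0.06 = 15.9333
ω₂ (FR) = (vx + vy + k·ωz)/r = -0.4560/0.06 = -7.6000
ω₃ (RL) = (vx + vy − k·ωz)/r = 0.4560/0.06 = 7.6000
ω₄ (RR) = (vx − vy + k·ωz)/r = 0.0440/0.06 = 0.7333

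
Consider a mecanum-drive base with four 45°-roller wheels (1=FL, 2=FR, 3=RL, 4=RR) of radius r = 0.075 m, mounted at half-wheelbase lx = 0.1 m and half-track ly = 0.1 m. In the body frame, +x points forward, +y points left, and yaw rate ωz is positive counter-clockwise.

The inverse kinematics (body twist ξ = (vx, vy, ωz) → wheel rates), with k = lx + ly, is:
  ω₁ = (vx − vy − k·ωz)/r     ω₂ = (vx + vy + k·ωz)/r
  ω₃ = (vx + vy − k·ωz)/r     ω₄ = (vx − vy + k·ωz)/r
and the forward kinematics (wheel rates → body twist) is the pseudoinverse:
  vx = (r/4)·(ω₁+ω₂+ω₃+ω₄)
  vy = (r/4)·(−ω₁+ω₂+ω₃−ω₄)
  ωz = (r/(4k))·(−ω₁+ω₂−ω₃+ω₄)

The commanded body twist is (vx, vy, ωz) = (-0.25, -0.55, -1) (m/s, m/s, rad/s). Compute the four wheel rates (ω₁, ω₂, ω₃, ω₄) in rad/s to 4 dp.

k = lx + ly = 0.1 + 0.1 = 0.2000;  k·ωz = 0.2000·-1 = -0.2000
ω₁ (FL) = (vx − vy − k·ωz)/r = 0.5000/0.075 = 6.6667
ω₂ (FR) = (vx + vy + k·ωz)/r = -1.0000/0.075 = -13.3333
ω₃ (RL) = (vx + vy − k·ωz)/r = -0.6000/0.075 = -8.0000
ω₄ (RR) = (vx − vy + k·ωz)/r = 0.1000/0.075 = 1.3333

(6.6667, -13.3333, -8.0000, 1.3333)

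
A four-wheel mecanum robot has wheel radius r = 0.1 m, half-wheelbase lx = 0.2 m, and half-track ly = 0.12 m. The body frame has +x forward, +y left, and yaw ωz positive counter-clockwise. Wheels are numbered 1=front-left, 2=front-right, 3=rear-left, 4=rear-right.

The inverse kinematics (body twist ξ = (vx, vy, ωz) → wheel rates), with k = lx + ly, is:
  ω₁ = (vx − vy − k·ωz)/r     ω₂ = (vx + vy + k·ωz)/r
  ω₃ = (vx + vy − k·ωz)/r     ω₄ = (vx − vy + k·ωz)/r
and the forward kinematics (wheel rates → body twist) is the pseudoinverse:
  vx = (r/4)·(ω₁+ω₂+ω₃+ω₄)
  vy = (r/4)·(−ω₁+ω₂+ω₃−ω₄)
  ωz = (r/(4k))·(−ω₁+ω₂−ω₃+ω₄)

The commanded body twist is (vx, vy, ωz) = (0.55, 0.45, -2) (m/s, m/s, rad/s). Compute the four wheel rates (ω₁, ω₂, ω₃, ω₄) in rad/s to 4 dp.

k = lx + ly = 0.2 + 0.12 = 0.3200;  k·ωz = 0.3200·-2 = -0.6400
ω₁ (FL) = (vx − vy − k·ωz)/r = 0.7400/0.1 = 7.4000
ω₂ (FR) = (vx + vy + k·ωz)/r = 0.3600/0.1 = 3.6000
ω₃ (RL) = (vx + vy − k·ωz)/r = 1.6400/0.1 = 16.4000
ω₄ (RR) = (vx − vy + k·ωz)/r = -0.5400/0.1 = -5.4000

(7.4000, 3.6000, 16.4000, -5.4000)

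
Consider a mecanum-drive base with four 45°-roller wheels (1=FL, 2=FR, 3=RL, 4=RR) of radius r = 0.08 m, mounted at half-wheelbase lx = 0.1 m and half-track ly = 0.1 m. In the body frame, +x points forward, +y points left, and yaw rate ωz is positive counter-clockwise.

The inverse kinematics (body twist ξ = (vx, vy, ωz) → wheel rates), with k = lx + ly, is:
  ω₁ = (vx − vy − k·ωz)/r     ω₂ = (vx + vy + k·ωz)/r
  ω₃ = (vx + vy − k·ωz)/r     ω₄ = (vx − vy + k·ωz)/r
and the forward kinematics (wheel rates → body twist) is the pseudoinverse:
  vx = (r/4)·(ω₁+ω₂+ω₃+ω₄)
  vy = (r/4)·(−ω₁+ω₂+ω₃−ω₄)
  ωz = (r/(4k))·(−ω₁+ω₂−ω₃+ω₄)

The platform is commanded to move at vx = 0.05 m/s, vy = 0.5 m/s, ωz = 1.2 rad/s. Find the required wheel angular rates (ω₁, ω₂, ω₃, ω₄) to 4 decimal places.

(-8.6250, 9.8750, 3.8750, -2.6250)

k = lx + ly = 0.1 + 0.1 = 0.2000;  k·ωz = 0.2000·1.2 = 0.2400
ω₁ (FL) = (vx − vy − k·ωz)/r = -0.6900/0.08 = -8.6250
ω₂ (FR) = (vx + vy + k·ωz)/r = 0.7900/0.08 = 9.8750
ω₃ (RL) = (vx + vy − k·ωz)/r = 0.3100/0.08 = 3.8750
ω₄ (RR) = (vx − vy + k·ωz)/r = -0.2100/0.08 = -2.6250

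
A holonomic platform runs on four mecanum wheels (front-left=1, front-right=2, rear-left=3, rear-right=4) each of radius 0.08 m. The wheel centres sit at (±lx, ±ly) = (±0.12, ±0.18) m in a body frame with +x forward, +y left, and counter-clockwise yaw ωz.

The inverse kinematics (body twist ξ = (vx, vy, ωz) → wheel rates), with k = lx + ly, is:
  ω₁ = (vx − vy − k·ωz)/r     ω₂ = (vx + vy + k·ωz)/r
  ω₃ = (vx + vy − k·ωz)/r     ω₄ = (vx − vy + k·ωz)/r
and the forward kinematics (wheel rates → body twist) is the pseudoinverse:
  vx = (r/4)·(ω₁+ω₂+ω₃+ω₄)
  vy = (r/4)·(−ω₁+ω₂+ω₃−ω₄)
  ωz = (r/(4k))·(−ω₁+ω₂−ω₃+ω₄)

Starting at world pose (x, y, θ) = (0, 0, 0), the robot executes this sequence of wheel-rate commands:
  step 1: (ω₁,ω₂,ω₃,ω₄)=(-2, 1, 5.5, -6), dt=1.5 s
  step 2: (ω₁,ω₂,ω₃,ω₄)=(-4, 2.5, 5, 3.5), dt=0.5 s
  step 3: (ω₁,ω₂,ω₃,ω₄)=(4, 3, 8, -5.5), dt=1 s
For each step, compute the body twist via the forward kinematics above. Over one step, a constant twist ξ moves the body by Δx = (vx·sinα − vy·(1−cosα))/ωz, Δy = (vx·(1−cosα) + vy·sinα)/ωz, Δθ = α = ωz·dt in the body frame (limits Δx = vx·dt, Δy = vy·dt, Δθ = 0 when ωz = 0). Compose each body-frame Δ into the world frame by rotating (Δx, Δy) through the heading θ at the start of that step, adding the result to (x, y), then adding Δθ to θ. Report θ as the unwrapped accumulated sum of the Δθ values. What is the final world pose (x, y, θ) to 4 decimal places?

step 1: ξ=(vx,vy,ωz)=(-0.0300, 0.2900, -0.5667), dt=1.5 → body Δ=(0.1342, 0.4025, -0.8500) → world pose (0.1342, 0.4025, -0.8500)
step 2: ξ=(vx,vy,ωz)=(0.1400, 0.1600, 0.3333), dt=0.5 → body Δ=(0.0630, 0.0854, 0.1667) → world pose (0.2400, 0.4115, -0.6833)
step 3: ξ=(vx,vy,ωz)=(0.1900, 0.2500, -0.9667), dt=1.0 → body Δ=(0.2735, 0.1279, -0.9667) → world pose (0.5329, 0.3381, -1.6500)

(0.5329, 0.3381, -1.6500)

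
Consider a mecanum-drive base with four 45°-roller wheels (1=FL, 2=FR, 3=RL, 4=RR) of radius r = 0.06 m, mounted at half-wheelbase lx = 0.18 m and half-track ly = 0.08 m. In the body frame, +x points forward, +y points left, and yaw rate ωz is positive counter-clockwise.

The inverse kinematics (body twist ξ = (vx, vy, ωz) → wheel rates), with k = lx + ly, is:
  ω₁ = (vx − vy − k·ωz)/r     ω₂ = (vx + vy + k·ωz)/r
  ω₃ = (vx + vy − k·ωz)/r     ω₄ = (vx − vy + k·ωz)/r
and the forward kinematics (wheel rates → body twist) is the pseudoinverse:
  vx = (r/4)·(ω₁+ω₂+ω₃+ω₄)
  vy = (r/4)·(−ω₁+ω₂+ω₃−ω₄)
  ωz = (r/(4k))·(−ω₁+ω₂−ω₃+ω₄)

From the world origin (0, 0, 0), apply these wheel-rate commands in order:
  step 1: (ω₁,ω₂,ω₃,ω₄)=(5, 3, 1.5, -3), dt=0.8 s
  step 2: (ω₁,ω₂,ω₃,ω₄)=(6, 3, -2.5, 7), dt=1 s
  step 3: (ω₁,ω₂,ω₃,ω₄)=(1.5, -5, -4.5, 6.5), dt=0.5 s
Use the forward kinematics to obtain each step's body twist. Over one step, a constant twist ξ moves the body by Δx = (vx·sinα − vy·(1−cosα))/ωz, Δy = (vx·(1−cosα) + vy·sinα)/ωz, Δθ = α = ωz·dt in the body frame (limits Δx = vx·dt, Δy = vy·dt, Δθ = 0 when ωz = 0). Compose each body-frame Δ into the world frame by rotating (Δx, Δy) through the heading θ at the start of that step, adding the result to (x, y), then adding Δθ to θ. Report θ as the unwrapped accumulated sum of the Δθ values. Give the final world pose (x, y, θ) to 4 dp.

(0.2676, -0.3213, 0.2048)

step 1: ξ=(vx,vy,ωz)=(0.0975, 0.0375, -0.3750), dt=0.8 → body Δ=(0.0813, 0.0179, -0.3000) → world pose (0.0813, 0.0179, -0.3000)
step 2: ξ=(vx,vy,ωz)=(0.2025, -0.1875, 0.3750), dt=1.0 → body Δ=(0.2325, -0.1456, 0.3750) → world pose (0.2604, -0.1899, 0.0750)
step 3: ξ=(vx,vy,ωz)=(-0.0225, -0.2625, 0.2596), dt=0.5 → body Δ=(-0.0027, -0.1316, 0.1298) → world pose (0.2676, -0.3213, 0.2048)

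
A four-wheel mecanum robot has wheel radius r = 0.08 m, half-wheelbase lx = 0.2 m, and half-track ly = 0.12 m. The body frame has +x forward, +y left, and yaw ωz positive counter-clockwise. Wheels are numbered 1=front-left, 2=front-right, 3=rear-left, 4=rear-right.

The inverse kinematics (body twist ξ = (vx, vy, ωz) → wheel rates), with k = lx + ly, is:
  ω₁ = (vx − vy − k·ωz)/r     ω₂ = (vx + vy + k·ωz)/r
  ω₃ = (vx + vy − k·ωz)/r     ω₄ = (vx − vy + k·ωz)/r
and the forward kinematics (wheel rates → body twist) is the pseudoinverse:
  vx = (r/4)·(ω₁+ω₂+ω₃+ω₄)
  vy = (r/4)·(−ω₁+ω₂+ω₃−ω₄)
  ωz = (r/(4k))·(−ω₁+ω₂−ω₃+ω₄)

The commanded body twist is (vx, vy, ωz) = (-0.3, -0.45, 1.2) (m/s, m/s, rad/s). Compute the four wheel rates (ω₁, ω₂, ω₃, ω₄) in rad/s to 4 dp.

k = lx + ly = 0.2 + 0.12 = 0.3200;  k·ωz = 0.3200·1.2 = 0.3840
ω₁ (FL) = (vx − vy − k·ωz)/r = -0.2340/0.08 = -2.9250
ω₂ (FR) = (vx + vy + k·ωz)/r = -0.3660/0.08 = -4.5750
ω₃ (RL) = (vx + vy − k·ωz)/r = -1.1340/0.08 = -14.1750
ω₄ (RR) = (vx − vy + k·ωz)/r = 0.5340/0.08 = 6.6750

(-2.9250, -4.5750, -14.1750, 6.6750)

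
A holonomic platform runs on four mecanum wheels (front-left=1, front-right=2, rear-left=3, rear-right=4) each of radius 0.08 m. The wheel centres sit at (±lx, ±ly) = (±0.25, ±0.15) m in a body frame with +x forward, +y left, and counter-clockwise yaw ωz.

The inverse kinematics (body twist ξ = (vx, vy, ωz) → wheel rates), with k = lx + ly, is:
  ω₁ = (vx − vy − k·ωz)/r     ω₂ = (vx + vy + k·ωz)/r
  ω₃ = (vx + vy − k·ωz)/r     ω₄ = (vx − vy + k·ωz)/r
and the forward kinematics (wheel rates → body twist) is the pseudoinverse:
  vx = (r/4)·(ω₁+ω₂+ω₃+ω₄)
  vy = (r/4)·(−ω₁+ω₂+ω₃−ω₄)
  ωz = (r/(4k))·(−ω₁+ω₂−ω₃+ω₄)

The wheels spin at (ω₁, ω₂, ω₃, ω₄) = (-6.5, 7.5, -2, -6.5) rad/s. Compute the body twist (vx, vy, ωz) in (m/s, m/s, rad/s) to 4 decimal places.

(-0.1500, 0.3700, 0.4750)

k = lx + ly = 0.25 + 0.15 = 0.4000
ω₁+ω₂+ω₃+ω₄ = -7.5000  →  vx = (0.08/4)·-7.5000 = -0.1500
−ω₁+ω₂+ω₃−ω₄ = 18.5000  →  vy = (0.08/4)·18.5000 = 0.3700
−ω₁+ω₂−ω₃+ω₄ = 9.5000  →  ωz = (0.08/1.6000)·9.5000 = 0.4750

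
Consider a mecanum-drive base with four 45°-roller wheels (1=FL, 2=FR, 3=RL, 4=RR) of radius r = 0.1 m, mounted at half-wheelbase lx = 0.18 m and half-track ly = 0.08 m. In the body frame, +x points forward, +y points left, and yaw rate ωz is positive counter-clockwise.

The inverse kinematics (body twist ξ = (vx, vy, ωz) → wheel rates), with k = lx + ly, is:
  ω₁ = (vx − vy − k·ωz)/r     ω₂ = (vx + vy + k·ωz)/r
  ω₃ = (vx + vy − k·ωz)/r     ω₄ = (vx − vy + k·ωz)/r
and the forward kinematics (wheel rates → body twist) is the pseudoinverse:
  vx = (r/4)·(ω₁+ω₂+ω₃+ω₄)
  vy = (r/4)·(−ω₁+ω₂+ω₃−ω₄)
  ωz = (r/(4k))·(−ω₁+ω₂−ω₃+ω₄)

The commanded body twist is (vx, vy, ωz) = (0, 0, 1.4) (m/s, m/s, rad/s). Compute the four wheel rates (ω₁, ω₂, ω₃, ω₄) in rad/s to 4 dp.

k = lx + ly = 0.18 + 0.08 = 0.2600;  k·ωz = 0.2600·1.4 = 0.3640
ω₁ (FL) = (vx − vy − k·ωz)/r = -0.3640/0.1 = -3.6400
ω₂ (FR) = (vx + vy + k·ωz)/r = 0.3640/0.1 = 3.6400
ω₃ (RL) = (vx + vy − k·ωz)/r = -0.3640/0.1 = -3.6400
ω₄ (RR) = (vx − vy + k·ωz)/r = 0.3640/0.1 = 3.6400

(-3.6400, 3.6400, -3.6400, 3.6400)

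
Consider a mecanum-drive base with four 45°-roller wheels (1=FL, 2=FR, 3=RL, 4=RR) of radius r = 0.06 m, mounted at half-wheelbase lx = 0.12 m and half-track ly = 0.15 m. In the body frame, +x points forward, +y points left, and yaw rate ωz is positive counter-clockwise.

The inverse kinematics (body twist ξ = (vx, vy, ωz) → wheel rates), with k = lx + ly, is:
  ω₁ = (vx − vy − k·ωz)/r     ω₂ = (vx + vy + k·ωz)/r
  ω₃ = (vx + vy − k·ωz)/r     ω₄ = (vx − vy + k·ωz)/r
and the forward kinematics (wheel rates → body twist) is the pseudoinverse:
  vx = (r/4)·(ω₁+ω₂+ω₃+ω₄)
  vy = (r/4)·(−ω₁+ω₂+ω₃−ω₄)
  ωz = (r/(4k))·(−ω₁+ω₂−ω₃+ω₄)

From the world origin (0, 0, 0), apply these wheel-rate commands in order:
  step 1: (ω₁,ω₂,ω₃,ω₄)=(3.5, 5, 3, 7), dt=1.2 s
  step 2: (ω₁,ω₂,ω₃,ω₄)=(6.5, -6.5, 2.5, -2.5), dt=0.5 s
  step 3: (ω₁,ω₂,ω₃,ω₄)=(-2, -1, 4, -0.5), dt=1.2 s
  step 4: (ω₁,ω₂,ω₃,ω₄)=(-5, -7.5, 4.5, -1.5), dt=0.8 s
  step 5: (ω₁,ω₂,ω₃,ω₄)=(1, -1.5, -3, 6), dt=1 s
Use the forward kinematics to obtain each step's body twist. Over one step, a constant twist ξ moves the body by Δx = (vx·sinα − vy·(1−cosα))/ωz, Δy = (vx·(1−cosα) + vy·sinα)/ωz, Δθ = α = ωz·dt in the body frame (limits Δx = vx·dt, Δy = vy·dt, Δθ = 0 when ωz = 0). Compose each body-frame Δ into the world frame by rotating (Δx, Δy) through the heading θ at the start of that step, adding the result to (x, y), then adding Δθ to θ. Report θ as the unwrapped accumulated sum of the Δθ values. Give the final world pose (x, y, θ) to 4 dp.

step 1: ξ=(vx,vy,ωz)=(0.2775, -0.0375, 0.3056), dt=1.2 → body Δ=(0.3337, 0.0164, 0.3667) → world pose (0.3337, 0.0164, 0.3667)
step 2: ξ=(vx,vy,ωz)=(0.0000, -0.1200, -1.0000), dt=0.5 → body Δ=(-0.0147, -0.0575, -0.5000) → world pose (0.3407, -0.0426, -0.1333)
step 3: ξ=(vx,vy,ωz)=(0.0075, 0.0825, -0.1944), dt=1.2 → body Δ=(0.0204, 0.0971, -0.2333) → world pose (0.3738, 0.0509, -0.3667)
step 4: ξ=(vx,vy,ωz)=(-0.1425, 0.0525, -0.4722), dt=0.8 → body Δ=(-0.1035, 0.0623, -0.3778) → world pose (0.2995, 0.1461, -0.7444)
step 5: ξ=(vx,vy,ωz)=(0.0375, -0.1725, 0.3611), dt=1.0 → body Δ=(0.0675, -0.1621, 0.3611) → world pose (0.2394, -0.0188, -0.3833)

(0.2394, -0.0188, -0.3833)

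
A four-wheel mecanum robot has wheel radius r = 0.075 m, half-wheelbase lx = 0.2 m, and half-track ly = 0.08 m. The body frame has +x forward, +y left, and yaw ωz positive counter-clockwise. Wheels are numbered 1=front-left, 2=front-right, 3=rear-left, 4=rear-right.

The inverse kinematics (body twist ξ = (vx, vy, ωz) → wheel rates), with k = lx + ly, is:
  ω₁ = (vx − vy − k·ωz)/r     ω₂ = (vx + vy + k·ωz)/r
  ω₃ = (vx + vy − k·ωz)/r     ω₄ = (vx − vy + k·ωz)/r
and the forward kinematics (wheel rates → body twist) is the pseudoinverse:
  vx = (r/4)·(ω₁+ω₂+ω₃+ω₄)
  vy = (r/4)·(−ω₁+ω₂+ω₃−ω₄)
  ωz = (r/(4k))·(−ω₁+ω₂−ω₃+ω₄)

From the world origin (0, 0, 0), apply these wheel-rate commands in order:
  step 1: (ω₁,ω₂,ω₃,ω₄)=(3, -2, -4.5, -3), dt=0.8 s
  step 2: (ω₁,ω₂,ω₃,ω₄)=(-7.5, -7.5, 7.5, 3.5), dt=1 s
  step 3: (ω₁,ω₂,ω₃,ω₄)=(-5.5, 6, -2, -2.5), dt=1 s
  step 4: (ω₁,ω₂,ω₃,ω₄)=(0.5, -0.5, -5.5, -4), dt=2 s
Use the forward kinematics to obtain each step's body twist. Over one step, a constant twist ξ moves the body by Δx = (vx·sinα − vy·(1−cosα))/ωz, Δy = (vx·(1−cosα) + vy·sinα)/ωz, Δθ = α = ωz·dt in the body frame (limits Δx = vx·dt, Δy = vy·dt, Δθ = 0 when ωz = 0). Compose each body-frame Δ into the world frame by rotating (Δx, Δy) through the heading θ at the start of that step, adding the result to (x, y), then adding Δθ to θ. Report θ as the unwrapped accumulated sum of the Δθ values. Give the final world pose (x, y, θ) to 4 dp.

step 1: ξ=(vx,vy,ωz)=(-0.1219, -0.1219, -0.2344), dt=0.8 → body Δ=(-0.1060, -0.0878, -0.1875) → world pose (-0.1060, -0.0878, -0.1875)
step 2: ξ=(vx,vy,ωz)=(-0.0750, 0.0750, -0.2679), dt=1.0 → body Δ=(-0.0641, 0.0841, -0.2679) → world pose (-0.1534, 0.0068, -0.4554)
step 3: ξ=(vx,vy,ωz)=(-0.0750, 0.2250, 0.7366), dt=1.0 → body Δ=(-0.1476, 0.1788, 0.7366) → world pose (-0.2073, 0.2322, 0.2812)
step 4: ξ=(vx,vy,ωz)=(-0.1781, -0.0469, 0.0335), dt=2.0 → body Δ=(-0.3528, -0.1056, 0.0670) → world pose (-0.5170, 0.0329, 0.3482)

(-0.5170, 0.0329, 0.3482)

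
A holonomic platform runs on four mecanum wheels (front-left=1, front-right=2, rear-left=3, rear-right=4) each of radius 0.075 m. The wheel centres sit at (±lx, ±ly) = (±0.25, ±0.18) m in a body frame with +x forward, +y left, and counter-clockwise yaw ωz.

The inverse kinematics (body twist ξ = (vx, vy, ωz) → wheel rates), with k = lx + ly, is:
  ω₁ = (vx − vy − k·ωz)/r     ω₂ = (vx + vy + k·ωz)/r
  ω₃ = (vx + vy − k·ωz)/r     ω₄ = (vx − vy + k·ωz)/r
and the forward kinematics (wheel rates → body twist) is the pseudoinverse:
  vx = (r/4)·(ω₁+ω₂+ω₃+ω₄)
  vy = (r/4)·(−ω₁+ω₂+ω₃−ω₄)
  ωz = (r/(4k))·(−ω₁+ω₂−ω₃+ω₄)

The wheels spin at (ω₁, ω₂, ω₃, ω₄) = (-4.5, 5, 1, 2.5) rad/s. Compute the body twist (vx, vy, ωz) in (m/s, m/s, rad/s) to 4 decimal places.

(0.0750, 0.1500, 0.4797)

k = lx + ly = 0.25 + 0.18 = 0.4300
ω₁+ω₂+ω₃+ω₄ = 4.0000  →  vx = (0.075/4)·4.0000 = 0.0750
−ω₁+ω₂+ω₃−ω₄ = 8.0000  →  vy = (0.075/4)·8.0000 = 0.1500
−ω₁+ω₂−ω₃+ω₄ = 11.0000  →  ωz = (0.075/1.7200)·11.0000 = 0.4797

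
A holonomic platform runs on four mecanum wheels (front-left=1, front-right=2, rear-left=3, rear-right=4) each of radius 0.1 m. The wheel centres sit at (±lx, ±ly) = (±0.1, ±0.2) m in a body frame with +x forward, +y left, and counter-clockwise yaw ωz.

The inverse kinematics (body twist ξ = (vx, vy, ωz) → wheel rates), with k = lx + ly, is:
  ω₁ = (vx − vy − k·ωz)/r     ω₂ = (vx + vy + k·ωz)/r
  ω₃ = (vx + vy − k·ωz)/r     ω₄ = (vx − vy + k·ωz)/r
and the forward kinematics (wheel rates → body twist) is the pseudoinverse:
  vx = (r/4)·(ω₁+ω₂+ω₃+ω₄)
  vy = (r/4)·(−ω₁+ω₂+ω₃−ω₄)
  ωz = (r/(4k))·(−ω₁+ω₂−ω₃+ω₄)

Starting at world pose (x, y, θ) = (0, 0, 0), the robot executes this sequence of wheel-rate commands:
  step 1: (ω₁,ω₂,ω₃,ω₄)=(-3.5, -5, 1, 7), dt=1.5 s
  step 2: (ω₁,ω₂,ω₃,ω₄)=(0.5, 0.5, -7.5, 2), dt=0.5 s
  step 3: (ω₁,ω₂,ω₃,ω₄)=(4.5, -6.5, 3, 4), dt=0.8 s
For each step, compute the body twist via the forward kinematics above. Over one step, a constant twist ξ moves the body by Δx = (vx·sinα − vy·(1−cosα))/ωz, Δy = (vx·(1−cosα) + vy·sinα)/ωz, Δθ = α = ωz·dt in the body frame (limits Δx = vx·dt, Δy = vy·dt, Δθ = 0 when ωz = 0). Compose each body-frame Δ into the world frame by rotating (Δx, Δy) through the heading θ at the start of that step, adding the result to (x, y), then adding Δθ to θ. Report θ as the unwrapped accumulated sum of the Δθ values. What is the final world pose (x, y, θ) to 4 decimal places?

step 1: ξ=(vx,vy,ωz)=(-0.0125, -0.1875, 0.3750), dt=1.5 → body Δ=(0.0593, -0.2718, 0.5625) → world pose (0.0593, -0.2718, 0.5625)
step 2: ξ=(vx,vy,ωz)=(-0.1125, -0.2375, 0.7917), dt=0.5 → body Δ=(-0.0316, -0.1267, 0.3958) → world pose (0.1001, -0.3958, 0.9583)
step 3: ξ=(vx,vy,ωz)=(0.1250, -0.3000, -0.8333), dt=0.8 → body Δ=(0.0157, -0.2547, -0.6667) → world pose (0.3175, -0.5294, 0.2917)

(0.3175, -0.5294, 0.2917)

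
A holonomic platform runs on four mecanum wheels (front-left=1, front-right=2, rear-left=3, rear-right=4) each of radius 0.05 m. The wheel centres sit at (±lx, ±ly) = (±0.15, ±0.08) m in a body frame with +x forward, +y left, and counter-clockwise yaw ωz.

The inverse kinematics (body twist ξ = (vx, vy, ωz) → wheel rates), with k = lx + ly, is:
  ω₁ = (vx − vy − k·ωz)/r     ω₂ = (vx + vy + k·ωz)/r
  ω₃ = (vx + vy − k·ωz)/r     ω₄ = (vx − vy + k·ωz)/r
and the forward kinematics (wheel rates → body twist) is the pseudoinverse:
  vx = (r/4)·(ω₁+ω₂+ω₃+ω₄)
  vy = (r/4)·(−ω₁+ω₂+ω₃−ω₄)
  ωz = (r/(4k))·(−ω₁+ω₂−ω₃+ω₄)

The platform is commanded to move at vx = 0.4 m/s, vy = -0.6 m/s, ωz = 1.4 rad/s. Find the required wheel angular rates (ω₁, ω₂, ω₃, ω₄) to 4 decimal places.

k = lx + ly = 0.15 + 0.08 = 0.2300;  k·ωz = 0.2300·1.4 = 0.3220
ω₁ (FL) = (vx − vy − k·ωz)/r = 0.6780/0.05 = 13.5600
ω₂ (FR) = (vx + vy + k·ωz)/r = 0.1220/0.05 = 2.4400
ω₃ (RL) = (vx + vy − k·ωz)/r = -0.5220/0.05 = -10.4400
ω₄ (RR) = (vx − vy + k·ωz)/r = 1.3220/0.05 = 26.4400

(13.5600, 2.4400, -10.4400, 26.4400)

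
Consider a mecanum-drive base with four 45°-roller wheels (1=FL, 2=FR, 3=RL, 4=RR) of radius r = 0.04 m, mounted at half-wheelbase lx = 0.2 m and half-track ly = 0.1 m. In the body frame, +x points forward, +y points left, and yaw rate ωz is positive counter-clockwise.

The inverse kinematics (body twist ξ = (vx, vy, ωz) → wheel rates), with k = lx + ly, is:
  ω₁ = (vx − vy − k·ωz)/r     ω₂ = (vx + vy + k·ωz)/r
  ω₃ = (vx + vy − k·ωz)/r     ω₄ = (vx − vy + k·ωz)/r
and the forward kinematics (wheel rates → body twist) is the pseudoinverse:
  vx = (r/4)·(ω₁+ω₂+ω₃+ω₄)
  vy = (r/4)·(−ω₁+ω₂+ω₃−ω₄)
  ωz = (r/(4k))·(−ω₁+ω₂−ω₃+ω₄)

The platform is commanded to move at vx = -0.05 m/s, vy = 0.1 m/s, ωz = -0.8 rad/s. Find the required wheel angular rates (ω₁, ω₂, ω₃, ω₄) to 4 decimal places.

(2.2500, -4.7500, 7.2500, -9.7500)

k = lx + ly = 0.2 + 0.1 = 0.3000;  k·ωz = 0.3000·-0.8 = -0.2400
ω₁ (FL) = (vx − vy − k·ωz)/r = 0.0900/0.04 = 2.2500
ω₂ (FR) = (vx + vy + k·ωz)/r = -0.1900/0.04 = -4.7500
ω₃ (RL) = (vx + vy − k·ωz)/r = 0.2900/0.04 = 7.2500
ω₄ (RR) = (vx − vy + k·ωz)/r = -0.3900/0.04 = -9.7500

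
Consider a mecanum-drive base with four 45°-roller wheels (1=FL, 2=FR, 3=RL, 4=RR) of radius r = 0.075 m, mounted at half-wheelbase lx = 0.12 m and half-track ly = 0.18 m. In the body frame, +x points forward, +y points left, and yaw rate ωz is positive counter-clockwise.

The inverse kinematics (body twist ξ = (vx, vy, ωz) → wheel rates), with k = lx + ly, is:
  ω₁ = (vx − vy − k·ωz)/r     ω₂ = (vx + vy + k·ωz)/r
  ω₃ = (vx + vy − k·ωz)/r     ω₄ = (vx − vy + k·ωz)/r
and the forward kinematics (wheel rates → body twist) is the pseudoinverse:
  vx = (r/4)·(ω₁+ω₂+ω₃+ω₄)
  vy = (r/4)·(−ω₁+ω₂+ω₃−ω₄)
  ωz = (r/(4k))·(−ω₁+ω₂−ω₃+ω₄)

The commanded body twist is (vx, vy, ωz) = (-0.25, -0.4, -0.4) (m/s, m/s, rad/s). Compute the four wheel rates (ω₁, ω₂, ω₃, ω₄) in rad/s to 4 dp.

(3.6000, -10.2667, -7.0667, 0.4000)

k = lx + ly = 0.12 + 0.18 = 0.3000;  k·ωz = 0.3000·-0.4 = -0.1200
ω₁ (FL) = (vx − vy − k·ωz)/r = 0.2700/0.075 = 3.6000
ω₂ (FR) = (vx + vy + k·ωz)/r = -0.7700/0.075 = -10.2667
ω₃ (RL) = (vx + vy − k·ωz)/r = -0.5300/0.075 = -7.0667
ω₄ (RR) = (vx − vy + k·ωz)/r = 0.0300/0.075 = 0.4000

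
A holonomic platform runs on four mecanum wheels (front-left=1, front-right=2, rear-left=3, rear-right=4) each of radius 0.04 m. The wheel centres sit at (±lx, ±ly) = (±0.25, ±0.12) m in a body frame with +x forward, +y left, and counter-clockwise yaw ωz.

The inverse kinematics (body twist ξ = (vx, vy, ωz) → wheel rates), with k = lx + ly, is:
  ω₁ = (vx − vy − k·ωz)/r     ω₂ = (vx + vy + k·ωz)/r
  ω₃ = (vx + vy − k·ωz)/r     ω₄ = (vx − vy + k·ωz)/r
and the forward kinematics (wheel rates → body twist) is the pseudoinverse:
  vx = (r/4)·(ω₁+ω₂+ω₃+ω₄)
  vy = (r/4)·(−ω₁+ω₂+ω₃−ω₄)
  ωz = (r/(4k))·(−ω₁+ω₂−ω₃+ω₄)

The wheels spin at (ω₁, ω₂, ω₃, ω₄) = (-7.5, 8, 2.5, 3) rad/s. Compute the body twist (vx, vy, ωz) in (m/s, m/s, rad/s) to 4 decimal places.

k = lx + ly = 0.25 + 0.12 = 0.3700
ω₁+ω₂+ω₃+ω₄ = 6.0000  →  vx = (0.04/4)·6.0000 = 0.0600
−ω₁+ω₂+ω₃−ω₄ = 15.0000  →  vy = (0.04/4)·15.0000 = 0.1500
−ω₁+ω₂−ω₃+ω₄ = 16.0000  →  ωz = (0.04/1.4800)·16.0000 = 0.4324

(0.0600, 0.1500, 0.4324)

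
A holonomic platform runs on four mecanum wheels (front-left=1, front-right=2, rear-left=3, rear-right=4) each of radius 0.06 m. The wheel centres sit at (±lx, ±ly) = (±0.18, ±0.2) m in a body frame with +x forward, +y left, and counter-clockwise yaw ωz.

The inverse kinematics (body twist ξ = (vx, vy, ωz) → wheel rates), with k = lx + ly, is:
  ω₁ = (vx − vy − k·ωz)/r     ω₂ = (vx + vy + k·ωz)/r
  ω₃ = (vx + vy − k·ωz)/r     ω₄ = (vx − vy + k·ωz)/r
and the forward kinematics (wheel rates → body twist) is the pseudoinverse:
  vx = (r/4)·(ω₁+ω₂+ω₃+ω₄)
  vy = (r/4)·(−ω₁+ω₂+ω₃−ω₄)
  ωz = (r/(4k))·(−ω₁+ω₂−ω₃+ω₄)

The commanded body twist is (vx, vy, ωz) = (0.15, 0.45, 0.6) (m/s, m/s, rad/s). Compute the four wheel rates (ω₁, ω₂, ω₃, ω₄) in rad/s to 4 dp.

(-8.8000, 13.8000, 6.2000, -1.2000)

k = lx + ly = 0.18 + 0.2 = 0.3800;  k·ωz = 0.3800·0.6 = 0.2280
ω₁ (FL) = (vx − vy − k·ωz)/r = -0.5280/0.06 = -8.8000
ω₂ (FR) = (vx + vy + k·ωz)/r = 0.8280/0.06 = 13.8000
ω₃ (RL) = (vx + vy − k·ωz)/r = 0.3720/0.06 = 6.2000
ω₄ (RR) = (vx − vy + k·ωz)/r = -0.0720/0.06 = -1.2000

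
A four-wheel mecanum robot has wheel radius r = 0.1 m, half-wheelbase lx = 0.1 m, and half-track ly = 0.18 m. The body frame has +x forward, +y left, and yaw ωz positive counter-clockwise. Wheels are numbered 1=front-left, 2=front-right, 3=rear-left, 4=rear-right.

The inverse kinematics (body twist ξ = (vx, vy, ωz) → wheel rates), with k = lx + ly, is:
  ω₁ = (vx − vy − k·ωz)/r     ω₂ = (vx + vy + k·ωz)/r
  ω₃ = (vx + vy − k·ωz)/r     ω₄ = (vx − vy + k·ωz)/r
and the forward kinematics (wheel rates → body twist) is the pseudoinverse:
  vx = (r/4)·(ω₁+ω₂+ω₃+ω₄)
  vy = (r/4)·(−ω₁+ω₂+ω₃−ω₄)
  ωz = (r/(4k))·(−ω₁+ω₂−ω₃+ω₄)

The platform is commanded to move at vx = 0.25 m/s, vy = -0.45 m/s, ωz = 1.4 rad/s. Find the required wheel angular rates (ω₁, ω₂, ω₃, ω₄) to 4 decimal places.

(3.0800, 1.9200, -5.9200, 10.9200)

k = lx + ly = 0.1 + 0.18 = 0.2800;  k·ωz = 0.2800·1.4 = 0.3920
ω₁ (FL) = (vx − vy − k·ωz)/r = 0.3080/0.1 = 3.0800
ω₂ (FR) = (vx + vy + k·ωz)/r = 0.1920/0.1 = 1.9200
ω₃ (RL) = (vx + vy − k·ωz)/r = -0.5920/0.1 = -5.9200
ω₄ (RR) = (vx − vy + k·ωz)/r = 1.0920/0.1 = 10.9200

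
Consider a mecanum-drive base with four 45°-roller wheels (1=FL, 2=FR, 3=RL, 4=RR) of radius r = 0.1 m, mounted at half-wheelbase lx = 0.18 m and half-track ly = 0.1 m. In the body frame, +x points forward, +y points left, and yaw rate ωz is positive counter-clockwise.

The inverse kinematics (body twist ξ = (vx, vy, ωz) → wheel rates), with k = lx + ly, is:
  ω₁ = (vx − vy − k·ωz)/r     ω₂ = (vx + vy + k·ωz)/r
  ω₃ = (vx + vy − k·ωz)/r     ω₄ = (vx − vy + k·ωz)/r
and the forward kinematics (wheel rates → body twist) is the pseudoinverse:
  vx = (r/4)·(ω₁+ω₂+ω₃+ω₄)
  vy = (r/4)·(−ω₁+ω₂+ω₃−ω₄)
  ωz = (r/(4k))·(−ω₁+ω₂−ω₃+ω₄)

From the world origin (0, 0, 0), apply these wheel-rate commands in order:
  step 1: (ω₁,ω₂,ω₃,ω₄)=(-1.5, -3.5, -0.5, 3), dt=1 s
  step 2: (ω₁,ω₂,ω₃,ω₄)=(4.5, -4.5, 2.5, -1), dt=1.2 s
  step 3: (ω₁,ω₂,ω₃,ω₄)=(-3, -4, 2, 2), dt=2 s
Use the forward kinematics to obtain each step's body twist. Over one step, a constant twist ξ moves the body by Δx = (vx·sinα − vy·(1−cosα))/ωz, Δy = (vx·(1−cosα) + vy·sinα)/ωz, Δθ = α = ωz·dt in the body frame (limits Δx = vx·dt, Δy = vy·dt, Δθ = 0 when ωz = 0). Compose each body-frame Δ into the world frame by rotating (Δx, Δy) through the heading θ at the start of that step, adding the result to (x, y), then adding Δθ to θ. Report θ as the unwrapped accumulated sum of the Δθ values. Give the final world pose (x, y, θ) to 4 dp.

(-0.1842, -0.1636, -1.3839)

step 1: ξ=(vx,vy,ωz)=(-0.0625, -0.1375, 0.1339), dt=1.0 → body Δ=(-0.0531, -0.1413, 0.1339) → world pose (-0.0531, -0.1413, 0.1339)
step 2: ξ=(vx,vy,ωz)=(0.0375, -0.1375, -1.1161), dt=1.2 → body Δ=(-0.0622, -0.1458, -1.3393) → world pose (-0.0953, -0.2941, -1.2054)
step 3: ξ=(vx,vy,ωz)=(-0.0750, -0.0250, -0.0893), dt=2.0 → body Δ=(-0.1537, -0.0364, -0.1786) → world pose (-0.1842, -0.1636, -1.3839)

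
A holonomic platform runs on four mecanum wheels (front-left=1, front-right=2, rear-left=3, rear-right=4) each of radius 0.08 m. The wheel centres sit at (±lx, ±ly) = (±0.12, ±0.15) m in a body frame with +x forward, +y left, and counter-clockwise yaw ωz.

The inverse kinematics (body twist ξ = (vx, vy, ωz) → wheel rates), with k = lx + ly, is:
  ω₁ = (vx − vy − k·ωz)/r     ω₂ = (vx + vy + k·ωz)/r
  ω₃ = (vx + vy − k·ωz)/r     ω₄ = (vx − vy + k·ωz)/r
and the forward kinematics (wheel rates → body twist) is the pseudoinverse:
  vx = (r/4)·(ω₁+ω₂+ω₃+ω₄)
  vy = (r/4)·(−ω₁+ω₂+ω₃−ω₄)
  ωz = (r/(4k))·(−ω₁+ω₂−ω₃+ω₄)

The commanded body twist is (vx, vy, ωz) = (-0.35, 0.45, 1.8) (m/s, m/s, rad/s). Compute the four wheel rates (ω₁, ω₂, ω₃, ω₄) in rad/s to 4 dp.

k = lx + ly = 0.12 + 0.15 = 0.2700;  k·ωz = 0.2700·1.8 = 0.4860
ω₁ (FL) = (vx − vy − k·ωz)/r = -1.2860/0.08 = -16.0750
ω₂ (FR) = (vx + vy + k·ωz)/r = 0.5860/0.08 = 7.3250
ω₃ (RL) = (vx + vy − k·ωz)/r = -0.3860/0.08 = -4.8250
ω₄ (RR) = (vx − vy + k·ωz)/r = -0.3140/0.08 = -3.9250

(-16.0750, 7.3250, -4.8250, -3.9250)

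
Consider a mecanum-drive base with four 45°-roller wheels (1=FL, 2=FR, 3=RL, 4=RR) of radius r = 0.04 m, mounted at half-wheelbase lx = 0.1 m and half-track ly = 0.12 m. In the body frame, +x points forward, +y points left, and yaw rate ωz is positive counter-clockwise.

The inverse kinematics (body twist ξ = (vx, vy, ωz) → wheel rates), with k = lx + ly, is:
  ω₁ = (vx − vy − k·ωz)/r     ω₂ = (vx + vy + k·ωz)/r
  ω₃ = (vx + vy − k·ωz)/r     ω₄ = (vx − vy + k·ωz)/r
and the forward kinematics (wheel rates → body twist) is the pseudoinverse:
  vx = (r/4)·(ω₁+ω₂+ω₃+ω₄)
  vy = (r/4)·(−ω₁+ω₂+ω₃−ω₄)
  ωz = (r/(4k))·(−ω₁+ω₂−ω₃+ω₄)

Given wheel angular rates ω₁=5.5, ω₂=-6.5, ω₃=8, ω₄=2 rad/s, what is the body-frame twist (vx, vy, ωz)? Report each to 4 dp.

k = lx + ly = 0.1 + 0.12 = 0.2200
ω₁+ω₂+ω₃+ω₄ = 9.0000  →  vx = (0.04/4)·9.0000 = 0.0900
−ω₁+ω₂+ω₃−ω₄ = -6.0000  →  vy = (0.04/4)·-6.0000 = -0.0600
−ω₁+ω₂−ω₃+ω₄ = -18.0000  →  ωz = (0.04/0.8800)·-18.0000 = -0.8182

(0.0900, -0.0600, -0.8182)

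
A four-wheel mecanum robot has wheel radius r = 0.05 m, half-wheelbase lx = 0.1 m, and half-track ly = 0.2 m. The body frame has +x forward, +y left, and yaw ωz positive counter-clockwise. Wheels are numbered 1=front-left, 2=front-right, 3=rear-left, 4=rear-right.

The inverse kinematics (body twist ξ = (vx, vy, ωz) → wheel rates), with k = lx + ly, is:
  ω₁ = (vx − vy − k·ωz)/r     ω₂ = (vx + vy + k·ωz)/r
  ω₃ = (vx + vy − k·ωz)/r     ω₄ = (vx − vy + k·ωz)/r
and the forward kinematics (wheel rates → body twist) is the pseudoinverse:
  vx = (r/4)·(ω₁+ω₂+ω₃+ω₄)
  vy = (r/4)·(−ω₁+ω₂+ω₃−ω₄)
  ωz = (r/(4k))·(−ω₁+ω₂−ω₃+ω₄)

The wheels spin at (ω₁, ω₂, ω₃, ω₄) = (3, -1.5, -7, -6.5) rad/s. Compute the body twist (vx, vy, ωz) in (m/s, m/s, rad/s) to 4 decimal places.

(-0.1500, -0.0625, -0.1667)

k = lx + ly = 0.1 + 0.2 = 0.3000
ω₁+ω₂+ω₃+ω₄ = -12.0000  →  vx = (0.05/4)·-12.0000 = -0.1500
−ω₁+ω₂+ω₃−ω₄ = -5.0000  →  vy = (0.05/4)·-5.0000 = -0.0625
−ω₁+ω₂−ω₃+ω₄ = -4.0000  →  ωz = (0.05/1.2000)·-4.0000 = -0.1667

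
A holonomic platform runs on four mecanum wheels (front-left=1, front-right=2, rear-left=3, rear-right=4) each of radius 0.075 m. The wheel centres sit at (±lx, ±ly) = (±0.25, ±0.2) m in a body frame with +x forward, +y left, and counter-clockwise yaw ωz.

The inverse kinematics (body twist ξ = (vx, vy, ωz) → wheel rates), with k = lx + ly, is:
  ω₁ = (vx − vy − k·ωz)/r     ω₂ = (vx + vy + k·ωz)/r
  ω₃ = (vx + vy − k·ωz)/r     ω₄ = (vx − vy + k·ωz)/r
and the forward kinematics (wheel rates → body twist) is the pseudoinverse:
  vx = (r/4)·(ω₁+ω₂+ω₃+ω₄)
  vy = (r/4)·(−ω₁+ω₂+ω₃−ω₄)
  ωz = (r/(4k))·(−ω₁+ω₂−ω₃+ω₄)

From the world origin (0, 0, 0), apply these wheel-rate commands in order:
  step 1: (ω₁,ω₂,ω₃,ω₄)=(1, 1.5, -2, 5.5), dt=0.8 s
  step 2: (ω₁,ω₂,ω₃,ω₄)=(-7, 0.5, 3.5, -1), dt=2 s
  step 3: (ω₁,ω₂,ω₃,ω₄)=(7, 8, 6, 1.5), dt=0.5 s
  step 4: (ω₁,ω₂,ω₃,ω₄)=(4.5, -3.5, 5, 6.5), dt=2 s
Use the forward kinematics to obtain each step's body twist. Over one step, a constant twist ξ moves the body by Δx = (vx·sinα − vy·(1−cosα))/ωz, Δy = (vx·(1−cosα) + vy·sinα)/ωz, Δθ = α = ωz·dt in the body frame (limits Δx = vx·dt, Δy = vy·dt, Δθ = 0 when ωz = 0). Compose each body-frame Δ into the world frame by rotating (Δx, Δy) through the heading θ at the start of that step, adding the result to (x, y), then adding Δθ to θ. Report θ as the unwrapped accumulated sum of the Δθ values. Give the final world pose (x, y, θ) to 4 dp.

step 1: ξ=(vx,vy,ωz)=(0.1125, -0.1313, 0.3333), dt=0.8 → body Δ=(0.1029, -0.0918, 0.2667) → world pose (0.1029, -0.0918, 0.2667)
step 2: ξ=(vx,vy,ωz)=(-0.0750, 0.2250, 0.1250), dt=2.0 → body Δ=(-0.2044, 0.4267, 0.2500) → world pose (-0.2068, 0.2659, 0.5167)
step 3: ξ=(vx,vy,ωz)=(0.4219, 0.1031, -0.1458), dt=0.5 → body Δ=(0.2126, 0.0438, -0.0729) → world pose (-0.0435, 0.4090, 0.4437)
step 4: ξ=(vx,vy,ωz)=(0.2344, -0.1781, -0.2708), dt=2.0 → body Δ=(0.3520, -0.4630, -0.5417) → world pose (0.4732, 0.1421, -0.0979)

(0.4732, 0.1421, -0.0979)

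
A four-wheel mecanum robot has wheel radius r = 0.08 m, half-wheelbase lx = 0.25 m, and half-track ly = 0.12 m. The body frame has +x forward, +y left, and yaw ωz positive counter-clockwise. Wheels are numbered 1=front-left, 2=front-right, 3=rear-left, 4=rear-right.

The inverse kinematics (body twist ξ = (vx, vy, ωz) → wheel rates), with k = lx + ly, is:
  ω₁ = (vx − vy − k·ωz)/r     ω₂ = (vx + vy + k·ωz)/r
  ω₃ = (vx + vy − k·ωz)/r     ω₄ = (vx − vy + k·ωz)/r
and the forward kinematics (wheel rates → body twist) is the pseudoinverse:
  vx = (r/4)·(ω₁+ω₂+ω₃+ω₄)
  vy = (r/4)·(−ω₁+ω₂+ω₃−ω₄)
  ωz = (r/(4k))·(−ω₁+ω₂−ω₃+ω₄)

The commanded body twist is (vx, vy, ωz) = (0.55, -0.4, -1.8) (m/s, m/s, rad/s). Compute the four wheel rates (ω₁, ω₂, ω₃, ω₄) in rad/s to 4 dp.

(20.2000, -6.4500, 10.2000, 3.5500)

k = lx + ly = 0.25 + 0.12 = 0.3700;  k·ωz = 0.3700·-1.8 = -0.6660
ω₁ (FL) = (vx − vy − k·ωz)/r = 1.6160/0.08 = 20.2000
ω₂ (FR) = (vx + vy + k·ωz)/r = -0.5160/0.08 = -6.4500
ω₃ (RL) = (vx + vy − k·ωz)/r = 0.8160/0.08 = 10.2000
ω₄ (RR) = (vx − vy + k·ωz)/r = 0.2840/0.08 = 3.5500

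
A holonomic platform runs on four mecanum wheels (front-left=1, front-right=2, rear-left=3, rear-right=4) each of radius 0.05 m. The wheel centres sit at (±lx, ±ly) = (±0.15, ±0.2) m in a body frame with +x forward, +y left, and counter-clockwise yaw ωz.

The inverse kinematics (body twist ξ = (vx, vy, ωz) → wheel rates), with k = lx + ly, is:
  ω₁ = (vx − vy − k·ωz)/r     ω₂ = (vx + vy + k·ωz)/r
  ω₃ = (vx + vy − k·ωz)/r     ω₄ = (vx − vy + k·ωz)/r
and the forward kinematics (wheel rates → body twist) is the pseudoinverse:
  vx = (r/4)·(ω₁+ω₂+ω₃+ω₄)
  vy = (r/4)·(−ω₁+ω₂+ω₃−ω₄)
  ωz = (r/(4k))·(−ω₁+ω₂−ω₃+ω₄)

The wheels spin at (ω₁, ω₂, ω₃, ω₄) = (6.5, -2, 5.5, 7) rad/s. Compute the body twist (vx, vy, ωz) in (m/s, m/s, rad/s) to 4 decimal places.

(0.2125, -0.1250, -0.2500)

k = lx + ly = 0.15 + 0.2 = 0.3500
ω₁+ω₂+ω₃+ω₄ = 17.0000  →  vx = (0.05/4)·17.0000 = 0.2125
−ω₁+ω₂+ω₃−ω₄ = -10.0000  →  vy = (0.05/4)·-10.0000 = -0.1250
−ω₁+ω₂−ω₃+ω₄ = -7.0000  →  ωz = (0.05/1.4000)·-7.0000 = -0.2500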